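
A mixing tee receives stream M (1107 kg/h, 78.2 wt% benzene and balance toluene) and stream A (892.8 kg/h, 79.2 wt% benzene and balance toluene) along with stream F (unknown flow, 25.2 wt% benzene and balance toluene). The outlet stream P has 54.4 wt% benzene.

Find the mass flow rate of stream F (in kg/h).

Let F be the unknown flow. Total out = 1999.8 + F.
benzene balance: 1572.8 + 0.252·F = 0.544·(1999.8 + F)
(0.252 − 0.544)·F = 0.544×1999.8 − 1572.8 = -484.88
F = -484.88 / -0.292 = 1660.5 kg/h

1661 kg/h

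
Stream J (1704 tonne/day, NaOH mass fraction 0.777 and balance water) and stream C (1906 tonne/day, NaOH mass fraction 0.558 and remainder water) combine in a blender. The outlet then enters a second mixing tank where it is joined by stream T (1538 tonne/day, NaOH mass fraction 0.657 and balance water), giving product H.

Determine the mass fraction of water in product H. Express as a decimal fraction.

0.340

Overall, product flow = 5148 tonne/day.
water in = 1704×0.223 + 1906×0.442 + 1538×0.343 = 1750 tonne/day.
water fraction in H = 0.340.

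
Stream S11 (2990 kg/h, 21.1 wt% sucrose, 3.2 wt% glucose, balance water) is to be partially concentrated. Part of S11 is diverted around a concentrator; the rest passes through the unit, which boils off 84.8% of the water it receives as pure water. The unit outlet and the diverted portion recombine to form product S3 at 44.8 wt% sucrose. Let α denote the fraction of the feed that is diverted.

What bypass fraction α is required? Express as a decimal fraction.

All 2990×0.211 = 630.89 kg/h of sucrose reaches S3, so S3 = 630.89/0.448 = 1408.2 kg/h and vapour = 1581.8 kg/h.
The evaporator receives (1−α)·2990 of feed at 0.757 water and removes 0.848 of that water:
0.848×0.757×(1−α)×2990 = 1581.8
(1−α) = 1581.8/1919.4 = 0.8241;  α = 0.1759.

0.176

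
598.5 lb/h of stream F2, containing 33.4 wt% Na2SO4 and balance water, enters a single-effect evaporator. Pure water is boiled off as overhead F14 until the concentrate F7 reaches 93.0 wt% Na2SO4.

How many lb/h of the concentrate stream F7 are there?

214.9 lb/h

Na2SO4 is conserved: 598.5×0.334 = 199.9 lb/h all reports to the concentrate.
Concentrate = 199.9/(target fraction) = 214.95 lb/h.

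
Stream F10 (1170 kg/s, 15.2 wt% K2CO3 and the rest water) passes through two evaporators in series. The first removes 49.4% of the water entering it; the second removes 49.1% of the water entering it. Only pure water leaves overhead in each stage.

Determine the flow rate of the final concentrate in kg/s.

water in feed = 1170×0.848 = 992.16 kg/s.
After stage 1: water left = (1−0.494)×992.16 = 502.03; stream total = 679.87 kg/s.
After stage 2: water left = (1−0.491)×502.03 = 255.53; final concentrate = 433.37 kg/s.

433.4 kg/s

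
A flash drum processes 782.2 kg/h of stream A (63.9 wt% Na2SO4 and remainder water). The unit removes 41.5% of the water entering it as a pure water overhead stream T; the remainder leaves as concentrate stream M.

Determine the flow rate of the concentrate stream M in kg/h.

665 kg/h

water entering = 782.2×0.361 = 282.37 kg/h; overhead removed = 0.415×282.37 = 117.19 kg/h.
Concentrate = 782.2 − 117.19 = 665.01 kg/h.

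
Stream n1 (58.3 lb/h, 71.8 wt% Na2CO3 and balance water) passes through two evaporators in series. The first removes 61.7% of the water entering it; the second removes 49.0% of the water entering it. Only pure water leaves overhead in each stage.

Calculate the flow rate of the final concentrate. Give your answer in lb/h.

water in feed = 58.3×0.282 = 16.441 lb/h.
After stage 1: water left = (1−0.617)×16.441 = 6.2967; stream total = 48.156 lb/h.
After stage 2: water left = (1−0.490)×6.2967 = 3.2113; final concentrate = 45.071 lb/h.

45.07 lb/h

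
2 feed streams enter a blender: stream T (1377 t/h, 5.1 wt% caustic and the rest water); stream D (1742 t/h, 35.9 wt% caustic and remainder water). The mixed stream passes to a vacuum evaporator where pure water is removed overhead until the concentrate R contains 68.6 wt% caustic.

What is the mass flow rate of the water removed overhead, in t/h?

caustic entering = 1377×0.051 + 1742×0.359 = 695.6 t/h.
All caustic reports to R, so R = 695.6/0.686 = 1014 t/h.
Total feed = 3119 t/h; overhead = 3119 − 1014 = 2105 t/h.

2105 t/h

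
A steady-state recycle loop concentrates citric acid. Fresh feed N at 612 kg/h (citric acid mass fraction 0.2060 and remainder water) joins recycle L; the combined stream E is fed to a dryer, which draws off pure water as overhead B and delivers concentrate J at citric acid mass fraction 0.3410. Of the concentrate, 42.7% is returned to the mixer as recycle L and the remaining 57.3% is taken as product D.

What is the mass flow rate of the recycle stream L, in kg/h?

Overall citric acid balance (none leaves overhead): citric acid in fresh feed = citric acid in product, i.e. 612×0.206 = (1−0.427)·J·0.341.
J = 126.07/(0.341×0.573) = 645.22 kg/h.
Recycle L = 0.427×645.22 = 275.51 kg/h.

275.5 kg/h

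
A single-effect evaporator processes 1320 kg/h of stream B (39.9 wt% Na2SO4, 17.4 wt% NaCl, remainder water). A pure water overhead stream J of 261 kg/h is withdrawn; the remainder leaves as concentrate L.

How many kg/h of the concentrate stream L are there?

Concentrate = 1320 − 261 = 1059 kg/h.

1059 kg/h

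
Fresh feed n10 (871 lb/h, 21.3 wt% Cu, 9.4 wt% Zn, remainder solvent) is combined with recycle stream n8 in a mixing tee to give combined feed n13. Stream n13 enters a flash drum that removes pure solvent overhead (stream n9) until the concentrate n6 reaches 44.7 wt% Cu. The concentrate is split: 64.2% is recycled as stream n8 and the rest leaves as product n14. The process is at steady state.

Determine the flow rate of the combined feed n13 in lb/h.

Overall Cu balance (none leaves overhead): Cu in fresh feed = Cu in product, i.e. 871×0.213 = (1−0.642)·n6·0.447.
n6 = 185.52/(0.447×0.358) = 1159.3 lb/h.
Recycle n8 = 0.642×1159.3 = 744.29 lb/h.
Combined feed n13 = 871 + 744.29 = 1615.3 lb/h.

1615 lb/h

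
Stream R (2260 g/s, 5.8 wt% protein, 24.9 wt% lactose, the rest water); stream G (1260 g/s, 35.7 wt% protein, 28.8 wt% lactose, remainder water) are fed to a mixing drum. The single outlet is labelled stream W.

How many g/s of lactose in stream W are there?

lactose out = lactose in = 2260×0.249 + 1260×0.288 = 925.62 g/s.

925.6 g/s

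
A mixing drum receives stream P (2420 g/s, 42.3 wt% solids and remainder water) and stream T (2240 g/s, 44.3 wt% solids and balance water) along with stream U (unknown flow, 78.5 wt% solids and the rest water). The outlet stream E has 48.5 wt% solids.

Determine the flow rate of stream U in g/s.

813.7 g/s

Let U be the unknown flow. Total out = 4660 + U.
solids balance: 2016 + 0.785·U = 0.485·(4660 + U)
(0.785 − 0.485)·U = 0.485×4660 − 2016 = 244.12
U = 244.12 / 0.300 = 813.73 g/s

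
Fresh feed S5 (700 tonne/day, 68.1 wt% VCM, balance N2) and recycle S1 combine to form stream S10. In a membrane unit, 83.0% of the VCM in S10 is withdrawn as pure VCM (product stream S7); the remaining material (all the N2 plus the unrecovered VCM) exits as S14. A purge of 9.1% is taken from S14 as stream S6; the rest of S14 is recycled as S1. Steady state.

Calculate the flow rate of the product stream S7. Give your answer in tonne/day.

468 tonne/day

VCM in S10: m_A = 700×0.681 + (1−0.091)·(1−0.830)·m_A, so m_A = 476.7/0.8455 = 563.83 tonne/day.
Product S7 = 0.830×563.83 = 467.98 tonne/day.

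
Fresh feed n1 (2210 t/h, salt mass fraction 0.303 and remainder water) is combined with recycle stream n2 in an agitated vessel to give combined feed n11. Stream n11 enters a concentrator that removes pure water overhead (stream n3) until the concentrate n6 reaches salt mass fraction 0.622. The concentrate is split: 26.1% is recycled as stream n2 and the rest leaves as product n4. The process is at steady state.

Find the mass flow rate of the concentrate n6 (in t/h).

Overall salt balance (none leaves overhead): salt in fresh feed = salt in product, i.e. 2210×0.303 = (1−0.261)·n6·0.622.
n6 = 669.63/(0.622×0.739) = 1456.8 t/h.

1457 t/h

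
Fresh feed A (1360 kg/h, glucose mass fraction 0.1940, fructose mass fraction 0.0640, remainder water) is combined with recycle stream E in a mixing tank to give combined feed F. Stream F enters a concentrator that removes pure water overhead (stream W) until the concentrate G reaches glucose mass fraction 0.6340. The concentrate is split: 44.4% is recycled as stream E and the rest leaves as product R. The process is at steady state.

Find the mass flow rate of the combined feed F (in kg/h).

1692 kg/h

Overall glucose balance (none leaves overhead): glucose in fresh feed = glucose in product, i.e. 1360×0.194 = (1−0.444)·G·0.634.
G = 263.84/(0.634×0.556) = 748.47 kg/h.
Recycle E = 0.444×748.47 = 332.32 kg/h.
Combined feed F = 1360 + 332.32 = 1692.3 kg/h.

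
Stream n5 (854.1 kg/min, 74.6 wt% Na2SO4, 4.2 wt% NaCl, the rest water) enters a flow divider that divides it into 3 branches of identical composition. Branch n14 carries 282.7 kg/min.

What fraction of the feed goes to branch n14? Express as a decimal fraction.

Fraction to n14 = 282.7/854.1 = 0.3310.

0.331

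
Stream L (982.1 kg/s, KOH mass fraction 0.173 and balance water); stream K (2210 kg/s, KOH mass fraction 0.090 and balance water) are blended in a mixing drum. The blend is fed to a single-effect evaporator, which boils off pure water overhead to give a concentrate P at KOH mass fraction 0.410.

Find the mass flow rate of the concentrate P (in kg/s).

899.5 kg/s

KOH entering = 982.1×0.173 + 2210×0.090 = 368.8 kg/s.
All KOH reports to P, so P = 368.8/0.410 = 899.52 kg/s.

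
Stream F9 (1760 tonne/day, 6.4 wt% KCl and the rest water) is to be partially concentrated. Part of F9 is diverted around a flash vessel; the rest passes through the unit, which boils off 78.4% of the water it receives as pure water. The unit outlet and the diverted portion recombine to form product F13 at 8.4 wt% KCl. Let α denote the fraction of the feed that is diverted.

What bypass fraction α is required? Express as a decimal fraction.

All 1760×0.064 = 112.64 tonne/day of KCl reaches F13, so F13 = 112.64/0.084 = 1341 tonne/day and vapour = 419.05 tonne/day.
The evaporator receives (1−α)·1760 of feed at 0.936 water and removes 0.784 of that water:
0.784×0.936×(1−α)×1760 = 419.05
(1−α) = 419.05/1291.5 = 0.3245;  α = 0.6755.

0.676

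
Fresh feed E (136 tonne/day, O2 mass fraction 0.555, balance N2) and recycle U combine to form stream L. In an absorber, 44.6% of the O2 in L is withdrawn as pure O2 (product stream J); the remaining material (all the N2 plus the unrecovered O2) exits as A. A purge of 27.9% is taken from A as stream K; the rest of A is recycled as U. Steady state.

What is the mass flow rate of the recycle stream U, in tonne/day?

206.6 tonne/day

N2 enters only via E and leaves only via the purge: 136×0.445 = 0.279×(N2 in A), and the absorber passes all N2, so N2 in L = N2 in A = 216.92 tonne/day.
O2 in L: m_A = 136×0.555 + (1−0.279)·(1−0.446)·m_A, so m_A = 75.48/0.6006 = 125.68 tonne/day.
A = (1−0.446)×125.68 + 216.92 = 286.55 tonne/day.
Recycle U = (1−0.279)×286.55 = 206.6 tonne/day.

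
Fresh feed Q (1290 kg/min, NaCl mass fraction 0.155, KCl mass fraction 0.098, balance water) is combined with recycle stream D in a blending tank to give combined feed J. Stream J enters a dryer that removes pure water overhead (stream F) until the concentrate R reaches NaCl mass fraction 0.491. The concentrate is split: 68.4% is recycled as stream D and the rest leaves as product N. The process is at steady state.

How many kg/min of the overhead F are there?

Overall NaCl balance (none leaves overhead): NaCl in fresh feed = NaCl in product, i.e. 1290×0.155 = (1−0.684)·R·0.491.
R = 199.95/(0.491×0.316) = 1288.7 kg/min.
Recycle D = 0.684×1288.7 = 881.47 kg/min.
Combined feed J = 1290 + 881.47 = 2171.5 kg/min.
Overhead F = J − R = 2171.5 − 1288.7 = 882.77 kg/min.

882.8 kg/min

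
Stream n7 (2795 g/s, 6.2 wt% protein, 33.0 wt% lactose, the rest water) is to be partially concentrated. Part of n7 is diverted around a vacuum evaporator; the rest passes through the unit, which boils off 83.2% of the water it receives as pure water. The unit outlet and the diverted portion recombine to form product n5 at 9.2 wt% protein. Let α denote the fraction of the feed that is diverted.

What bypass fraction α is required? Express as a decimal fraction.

All 2795×0.062 = 173.29 g/s of protein reaches n5, so n5 = 173.29/0.092 = 1883.6 g/s and vapour = 911.41 g/s.
The evaporator receives (1−α)·2795 of feed at 0.608 water and removes 0.832 of that water:
0.832×0.608×(1−α)×2795 = 911.41
(1−α) = 911.41/1413.9 = 0.6446;  α = 0.3554.

0.355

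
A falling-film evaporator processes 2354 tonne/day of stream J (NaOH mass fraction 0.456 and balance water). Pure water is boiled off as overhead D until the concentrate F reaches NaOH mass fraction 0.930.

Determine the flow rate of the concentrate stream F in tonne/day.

NaOH is conserved: 2354×0.456 = 1073.4 tonne/day all reports to the concentrate.
Concentrate = 1073.4/(target fraction) = 1154.2 tonne/day.

1154 tonne/day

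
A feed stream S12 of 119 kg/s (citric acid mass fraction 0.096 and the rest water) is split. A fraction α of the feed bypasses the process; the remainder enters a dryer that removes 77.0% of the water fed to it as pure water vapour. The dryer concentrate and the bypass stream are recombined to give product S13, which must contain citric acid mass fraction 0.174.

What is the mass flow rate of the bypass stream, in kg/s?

42.36 kg/s

All 119×0.096 = 11.424 kg/s of citric acid reaches S13, so S13 = 11.424/0.174 = 65.655 kg/s and vapour = 53.345 kg/s.
The evaporator receives (1−α)·119 of feed at 0.904 water and removes 0.770 of that water:
0.770×0.904×(1−α)×119 = 53.345
(1−α) = 53.345/82.834 = 0.6440;  α = 0.3560.
Bypass flow = 0.3560×119 = 42.364 kg/s.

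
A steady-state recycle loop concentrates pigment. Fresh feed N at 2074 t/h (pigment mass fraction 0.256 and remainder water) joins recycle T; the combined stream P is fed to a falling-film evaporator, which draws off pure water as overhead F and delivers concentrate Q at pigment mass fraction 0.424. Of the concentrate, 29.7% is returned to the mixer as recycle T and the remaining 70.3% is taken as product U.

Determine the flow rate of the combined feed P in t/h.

2603 t/h

Overall pigment balance (none leaves overhead): pigment in fresh feed = pigment in product, i.e. 2074×0.256 = (1−0.297)·Q·0.424.
Q = 530.94/(0.424×0.703) = 1781.3 t/h.
Recycle T = 0.297×1781.3 = 529.03 t/h.
Combined feed P = 2074 + 529.03 = 2603 t/h.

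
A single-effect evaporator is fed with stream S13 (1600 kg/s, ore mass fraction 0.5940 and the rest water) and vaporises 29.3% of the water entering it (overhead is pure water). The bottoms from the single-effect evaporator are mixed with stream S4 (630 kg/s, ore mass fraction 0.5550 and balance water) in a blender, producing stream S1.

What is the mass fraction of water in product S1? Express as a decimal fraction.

0.3626

Vapour removed = 0.293×0.406×1600 = 190.33 kg/s; concentrate = 1409.7 kg/s.
water reaching the mixer = 459.27 (from concentrate) + 630×0.445 = 739.62 kg/s.
Product flow = 1409.7 + 630 = 2039.7 kg/s; water fraction = 0.3626.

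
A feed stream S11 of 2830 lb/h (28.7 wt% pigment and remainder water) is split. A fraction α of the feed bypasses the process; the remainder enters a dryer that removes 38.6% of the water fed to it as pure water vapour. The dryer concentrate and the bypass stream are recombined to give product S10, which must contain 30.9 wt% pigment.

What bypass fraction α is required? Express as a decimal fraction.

0.741

All 2830×0.287 = 812.21 lb/h of pigment reaches S10, so S10 = 812.21/0.309 = 2628.5 lb/h and vapour = 201.49 lb/h.
The evaporator receives (1−α)·2830 of feed at 0.713 water and removes 0.386 of that water:
0.386×0.713×(1−α)×2830 = 201.49
(1−α) = 201.49/778.87 = 0.2587;  α = 0.7413.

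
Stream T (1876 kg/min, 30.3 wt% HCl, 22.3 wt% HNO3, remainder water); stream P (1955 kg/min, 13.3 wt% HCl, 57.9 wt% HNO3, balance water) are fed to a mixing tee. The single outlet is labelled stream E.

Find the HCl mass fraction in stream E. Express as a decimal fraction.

0.216

Total flow out = 1876 + 1955 = 3831 kg/min.
HCl in = 1876×0.303 + 1955×0.133 = 828.44 kg/min.
HCl mass fraction in E = 828.44/3831 = 0.216.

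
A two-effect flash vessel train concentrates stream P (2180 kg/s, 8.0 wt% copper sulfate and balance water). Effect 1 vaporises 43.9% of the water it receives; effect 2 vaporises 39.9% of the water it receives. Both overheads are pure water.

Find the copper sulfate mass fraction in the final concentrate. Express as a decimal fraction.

water in feed = 2180×0.920 = 2005.6 kg/s.
After stage 1: water left = (1−0.439)×2005.6 = 1125.1; stream total = 1299.5 kg/s.
After stage 2: water left = (1−0.399)×1125.1 = 676.21; final concentrate = 850.61 kg/s.
copper sulfate fraction = 174.4/850.61 = 0.2050.

0.2050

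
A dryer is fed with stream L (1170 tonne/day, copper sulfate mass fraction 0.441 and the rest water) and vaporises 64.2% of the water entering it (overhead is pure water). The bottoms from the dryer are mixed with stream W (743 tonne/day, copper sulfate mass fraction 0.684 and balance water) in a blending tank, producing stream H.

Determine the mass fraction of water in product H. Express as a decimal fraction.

0.314

Vapour removed = 0.642×0.559×1170 = 419.89 tonne/day; concentrate = 750.11 tonne/day.
water reaching the mixer = 234.14 (from concentrate) + 743×0.316 = 468.93 tonne/day.
Product flow = 750.11 + 743 = 1493.1 tonne/day; water fraction = 0.314.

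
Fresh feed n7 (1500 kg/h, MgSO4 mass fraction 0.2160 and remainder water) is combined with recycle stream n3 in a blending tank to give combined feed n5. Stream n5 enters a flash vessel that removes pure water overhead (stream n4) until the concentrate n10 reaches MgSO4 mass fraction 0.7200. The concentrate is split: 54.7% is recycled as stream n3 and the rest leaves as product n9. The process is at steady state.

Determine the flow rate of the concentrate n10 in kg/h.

993.4 kg/h

Overall MgSO4 balance (none leaves overhead): MgSO4 in fresh feed = MgSO4 in product, i.e. 1500×0.216 = (1−0.547)·n10·0.720.
n10 = 324/(0.720×0.453) = 993.38 kg/h.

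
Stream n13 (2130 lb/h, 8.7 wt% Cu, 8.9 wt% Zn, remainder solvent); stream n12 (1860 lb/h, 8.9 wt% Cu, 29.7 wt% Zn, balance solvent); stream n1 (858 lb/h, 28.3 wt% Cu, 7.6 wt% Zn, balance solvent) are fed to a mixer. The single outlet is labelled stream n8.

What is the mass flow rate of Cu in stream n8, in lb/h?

593.7 lb/h

Cu out = Cu in = 2130×0.087 + 1860×0.089 + 858×0.283 = 593.66 lb/h.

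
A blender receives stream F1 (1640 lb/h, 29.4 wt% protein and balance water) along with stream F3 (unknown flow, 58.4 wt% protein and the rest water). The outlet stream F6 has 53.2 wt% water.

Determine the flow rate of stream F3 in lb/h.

Let F3 be the unknown flow. Total out = 1640 + F3.
water balance: 1157.8 + 0.416·F3 = 0.532·(1640 + F3)
(0.416 − 0.532)·F3 = 0.532×1640 − 1157.8 = -285.36
F3 = -285.36 / -0.116 = 2460 lb/h

2460 lb/h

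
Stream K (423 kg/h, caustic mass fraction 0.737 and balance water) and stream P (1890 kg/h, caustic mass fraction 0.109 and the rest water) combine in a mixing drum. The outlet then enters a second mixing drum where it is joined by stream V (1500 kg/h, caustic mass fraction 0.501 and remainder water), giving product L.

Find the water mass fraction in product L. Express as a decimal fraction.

Overall, product flow = 3813 kg/h.
water in = 423×0.263 + 1890×0.891 + 1500×0.499 = 2543.7 kg/h.
water fraction in L = 0.667.

0.667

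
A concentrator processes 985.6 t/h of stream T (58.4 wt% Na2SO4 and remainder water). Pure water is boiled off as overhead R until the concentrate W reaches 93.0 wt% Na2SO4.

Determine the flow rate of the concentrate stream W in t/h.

Na2SO4 is conserved: 985.6×0.584 = 575.59 t/h all reports to the concentrate.
Concentrate = 575.59/(target fraction) = 618.91 t/h.

618.9 t/h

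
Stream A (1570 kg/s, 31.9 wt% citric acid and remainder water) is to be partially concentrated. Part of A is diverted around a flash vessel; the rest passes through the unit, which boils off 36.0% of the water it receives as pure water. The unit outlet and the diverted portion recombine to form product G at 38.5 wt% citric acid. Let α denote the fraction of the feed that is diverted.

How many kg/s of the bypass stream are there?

472.2 kg/s

All 1570×0.319 = 500.83 kg/s of citric acid reaches G, so G = 500.83/0.385 = 1300.9 kg/s and vapour = 269.14 kg/s.
The evaporator receives (1−α)·1570 of feed at 0.681 water and removes 0.360 of that water:
0.360×0.681×(1−α)×1570 = 269.14
(1−α) = 269.14/384.9 = 0.6993;  α = 0.3007.
Bypass flow = 0.3007×1570 = 472.17 kg/s.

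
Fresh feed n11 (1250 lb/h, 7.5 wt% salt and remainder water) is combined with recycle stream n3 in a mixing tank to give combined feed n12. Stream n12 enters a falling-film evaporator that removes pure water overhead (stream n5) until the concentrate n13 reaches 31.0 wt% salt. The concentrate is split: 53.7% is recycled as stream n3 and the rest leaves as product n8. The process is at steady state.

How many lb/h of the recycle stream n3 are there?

350.8 lb/h

Overall salt balance (none leaves overhead): salt in fresh feed = salt in product, i.e. 1250×0.075 = (1−0.537)·n13·0.310.
n13 = 93.75/(0.310×0.463) = 653.17 lb/h.
Recycle n3 = 0.537×653.17 = 350.75 lb/h.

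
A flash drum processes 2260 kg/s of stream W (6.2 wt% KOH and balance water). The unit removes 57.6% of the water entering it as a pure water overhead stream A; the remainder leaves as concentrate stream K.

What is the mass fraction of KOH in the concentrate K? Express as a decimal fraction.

KOH is not removed: 2260×0.062 = 140.12 kg/s of KOH enters K.
water entering = 2260×0.938 = 2119.9 kg/s; overhead removed = 0.576×2119.9 = 1221.1 kg/s.
Concentrate = 2260 − 1221.1 = 1038.9 kg/s.
Mass fraction = 140.12/1038.9 = 0.135.

0.135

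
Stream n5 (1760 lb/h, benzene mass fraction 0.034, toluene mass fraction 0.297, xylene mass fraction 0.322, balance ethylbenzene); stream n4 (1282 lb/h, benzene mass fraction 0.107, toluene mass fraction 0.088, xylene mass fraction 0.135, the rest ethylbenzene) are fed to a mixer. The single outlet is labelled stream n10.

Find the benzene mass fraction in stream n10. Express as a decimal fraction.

0.065

Total flow out = 1760 + 1282 = 3042 lb/h.
benzene in = 1760×0.034 + 1282×0.107 = 197.01 lb/h.
benzene mass fraction in n10 = 197.01/3042 = 0.065.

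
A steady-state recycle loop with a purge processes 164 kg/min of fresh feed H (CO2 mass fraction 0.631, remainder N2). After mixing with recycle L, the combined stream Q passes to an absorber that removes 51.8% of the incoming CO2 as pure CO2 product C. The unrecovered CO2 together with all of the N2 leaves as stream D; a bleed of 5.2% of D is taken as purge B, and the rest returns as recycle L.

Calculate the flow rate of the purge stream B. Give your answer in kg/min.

65.29 kg/min

N2 enters only via H and leaves only via the purge: 164×0.369 = 0.052×(N2 in D), and the absorber passes all N2, so N2 in Q = N2 in D = 1163.8 kg/min.
CO2 in Q: m_A = 164×0.631 + (1−0.052)·(1−0.518)·m_A, so m_A = 103.48/0.5431 = 190.56 kg/min.
D = (1−0.518)×190.56 + 1163.8 = 1255.6 kg/min.
Purge B = 0.052×1255.6 = 65.292 kg/min.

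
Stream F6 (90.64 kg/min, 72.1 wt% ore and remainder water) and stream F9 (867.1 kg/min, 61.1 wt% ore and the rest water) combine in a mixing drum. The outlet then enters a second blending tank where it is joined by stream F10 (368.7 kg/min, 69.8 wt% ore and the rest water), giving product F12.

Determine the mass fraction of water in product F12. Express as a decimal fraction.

Overall, product flow = 1326.4 kg/min.
water in = 90.64×0.279 + 867.1×0.389 + 368.7×0.302 = 473.94 kg/min.
water fraction in F12 = 0.357.

0.357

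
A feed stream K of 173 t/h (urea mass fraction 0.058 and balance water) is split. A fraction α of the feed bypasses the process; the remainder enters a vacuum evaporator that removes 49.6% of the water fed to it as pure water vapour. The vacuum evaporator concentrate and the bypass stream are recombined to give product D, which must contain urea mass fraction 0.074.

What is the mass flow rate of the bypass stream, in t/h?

All 173×0.058 = 10.034 t/h of urea reaches D, so D = 10.034/0.074 = 135.59 t/h and vapour = 37.405 t/h.
The evaporator receives (1−α)·173 of feed at 0.942 water and removes 0.496 of that water:
0.496×0.942×(1−α)×173 = 37.405
(1−α) = 37.405/80.831 = 0.4628;  α = 0.5372.
Bypass flow = 0.5372×173 = 92.943 t/h.

92.94 t/h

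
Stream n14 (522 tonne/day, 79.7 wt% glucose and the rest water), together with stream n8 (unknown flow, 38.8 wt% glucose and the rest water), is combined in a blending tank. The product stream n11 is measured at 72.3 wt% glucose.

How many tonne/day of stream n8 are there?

115.3 tonne/day

Let n8 be the unknown flow. Total out = 522 + n8.
glucose balance: 416.03 + 0.388·n8 = 0.723·(522 + n8)
(0.388 − 0.723)·n8 = 0.723×522 − 416.03 = -38.628
n8 = -38.628 / -0.335 = 115.31 tonne/day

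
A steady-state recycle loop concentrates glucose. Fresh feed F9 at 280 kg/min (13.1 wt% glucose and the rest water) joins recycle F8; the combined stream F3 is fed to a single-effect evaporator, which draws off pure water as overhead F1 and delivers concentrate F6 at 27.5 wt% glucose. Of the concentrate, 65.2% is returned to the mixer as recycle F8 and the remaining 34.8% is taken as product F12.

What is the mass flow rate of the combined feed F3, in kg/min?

Overall glucose balance (none leaves overhead): glucose in fresh feed = glucose in product, i.e. 280×0.131 = (1−0.652)·F6·0.275.
F6 = 36.68/(0.275×0.348) = 383.28 kg/min.
Recycle F8 = 0.652×383.28 = 249.9 kg/min.
Combined feed F3 = 280 + 249.9 = 529.9 kg/min.

529.9 kg/min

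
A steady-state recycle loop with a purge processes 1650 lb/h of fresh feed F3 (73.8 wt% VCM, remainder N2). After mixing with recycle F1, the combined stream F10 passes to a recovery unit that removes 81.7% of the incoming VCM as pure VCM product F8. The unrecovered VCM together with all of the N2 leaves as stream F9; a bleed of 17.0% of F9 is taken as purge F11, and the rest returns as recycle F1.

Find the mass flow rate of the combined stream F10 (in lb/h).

N2 enters only via F3 and leaves only via the purge: 1650×0.262 = 0.170×(N2 in F9), and the recovery unit passes all N2, so N2 in F10 = N2 in F9 = 2542.9 lb/h.
VCM in F10: m_A = 1650×0.738 + (1−0.170)·(1−0.817)·m_A, so m_A = 1217.7/0.8481 = 1435.8 lb/h.
F10 = 1435.8 + 2542.9 = 3978.7 lb/h.

3979 lb/h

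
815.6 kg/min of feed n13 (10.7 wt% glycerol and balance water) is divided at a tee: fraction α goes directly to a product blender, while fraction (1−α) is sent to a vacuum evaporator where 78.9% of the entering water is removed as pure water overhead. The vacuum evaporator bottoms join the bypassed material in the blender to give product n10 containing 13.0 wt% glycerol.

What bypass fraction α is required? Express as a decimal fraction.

0.749

All 815.6×0.107 = 87.269 kg/min of glycerol reaches n10, so n10 = 87.269/0.130 = 671.3 kg/min and vapour = 144.3 kg/min.
The evaporator receives (1−α)·815.6 of feed at 0.893 water and removes 0.789 of that water:
0.789×0.893×(1−α)×815.6 = 144.3
(1−α) = 144.3/574.65 = 0.2511;  α = 0.7489.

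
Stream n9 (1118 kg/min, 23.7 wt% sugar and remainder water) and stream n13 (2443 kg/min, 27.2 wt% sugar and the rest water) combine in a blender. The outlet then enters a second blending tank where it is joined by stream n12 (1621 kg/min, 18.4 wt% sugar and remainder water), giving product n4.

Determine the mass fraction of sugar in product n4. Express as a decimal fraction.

0.2369

Overall, product flow = 5182 kg/min.
sugar in = 1118×0.237 + 2443×0.272 + 1621×0.184 = 1227.7 kg/min.
sugar fraction in n4 = 0.2369.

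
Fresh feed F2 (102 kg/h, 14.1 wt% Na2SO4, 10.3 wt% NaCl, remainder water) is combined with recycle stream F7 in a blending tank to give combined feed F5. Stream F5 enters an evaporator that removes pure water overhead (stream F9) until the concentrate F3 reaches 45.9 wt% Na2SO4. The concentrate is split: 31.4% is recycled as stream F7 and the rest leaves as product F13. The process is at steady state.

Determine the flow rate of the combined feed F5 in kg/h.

Overall Na2SO4 balance (none leaves overhead): Na2SO4 in fresh feed = Na2SO4 in product, i.e. 102×0.141 = (1−0.314)·F3·0.459.
F3 = 14.382/(0.459×0.686) = 45.675 kg/h.
Recycle F7 = 0.314×45.675 = 14.342 kg/h.
Combined feed F5 = 102 + 14.342 = 116.34 kg/h.

116.3 kg/h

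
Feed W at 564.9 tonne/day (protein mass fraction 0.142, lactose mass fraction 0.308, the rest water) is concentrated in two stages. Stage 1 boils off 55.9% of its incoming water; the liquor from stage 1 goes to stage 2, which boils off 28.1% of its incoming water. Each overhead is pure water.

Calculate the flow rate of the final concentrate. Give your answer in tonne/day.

352.7 tonne/day

water in feed = 564.9×0.550 = 310.69 tonne/day.
After stage 1: water left = (1−0.559)×310.69 = 137.02; stream total = 391.22 tonne/day.
After stage 2: water left = (1−0.281)×137.02 = 98.515; final concentrate = 352.72 tonne/day.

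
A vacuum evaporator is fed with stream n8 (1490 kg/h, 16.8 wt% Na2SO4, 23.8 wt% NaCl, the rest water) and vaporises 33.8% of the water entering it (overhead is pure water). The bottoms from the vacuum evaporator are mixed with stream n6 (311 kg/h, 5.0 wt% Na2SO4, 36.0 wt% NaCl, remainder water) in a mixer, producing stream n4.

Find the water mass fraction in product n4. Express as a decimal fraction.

Vapour removed = 0.338×0.594×1490 = 299.15 kg/h; concentrate = 1190.8 kg/h.
water reaching the mixer = 585.91 (from concentrate) + 311×0.590 = 769.4 kg/h.
Product flow = 1190.8 + 311 = 1501.8 kg/h; water fraction = 0.5123.

0.5123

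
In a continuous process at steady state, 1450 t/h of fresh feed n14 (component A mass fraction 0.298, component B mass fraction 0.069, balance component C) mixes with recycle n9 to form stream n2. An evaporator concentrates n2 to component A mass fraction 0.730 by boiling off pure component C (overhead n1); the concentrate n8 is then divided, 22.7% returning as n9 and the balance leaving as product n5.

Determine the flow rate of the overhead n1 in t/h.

Overall component A balance (none leaves overhead): component A in fresh feed = component A in product, i.e. 1450×0.298 = (1−0.227)·n8·0.730.
n8 = 432.1/(0.730×0.773) = 765.74 t/h.
Recycle n9 = 0.227×765.74 = 173.82 t/h.
Combined feed n2 = 1450 + 173.82 = 1623.8 t/h.
Overhead n1 = n2 − n8 = 1623.8 − 765.74 = 858.08 t/h.

858.1 t/h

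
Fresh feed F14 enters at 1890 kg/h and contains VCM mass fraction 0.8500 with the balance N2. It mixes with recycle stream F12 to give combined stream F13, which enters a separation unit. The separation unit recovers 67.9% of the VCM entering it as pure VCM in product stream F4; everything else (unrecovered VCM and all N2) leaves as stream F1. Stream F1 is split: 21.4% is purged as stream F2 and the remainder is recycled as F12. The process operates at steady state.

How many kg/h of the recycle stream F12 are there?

N2 enters only via F14 and leaves only via the purge: 1890×0.150 = 0.214×(N2 in F1), and the separation unit passes all N2, so N2 in F13 = N2 in F1 = 1324.8 kg/h.
VCM in F13: m_A = 1890×0.850 + (1−0.214)·(1−0.679)·m_A, so m_A = 1606.5/0.7477 = 2148.6 kg/h.
F1 = (1−0.679)×2148.6 + 1324.8 = 2014.5 kg/h.
Recycle F12 = (1−0.214)×2014.5 = 1583.4 kg/h.

1583 kg/h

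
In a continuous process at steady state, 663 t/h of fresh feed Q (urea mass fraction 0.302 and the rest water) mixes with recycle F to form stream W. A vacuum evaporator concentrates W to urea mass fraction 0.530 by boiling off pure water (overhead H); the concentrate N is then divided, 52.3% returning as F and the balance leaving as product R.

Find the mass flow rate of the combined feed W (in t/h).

Overall urea balance (none leaves overhead): urea in fresh feed = urea in product, i.e. 663×0.302 = (1−0.523)·N·0.530.
N = 200.23/(0.530×0.477) = 792 t/h.
Recycle F = 0.523×792 = 414.22 t/h.
Combined feed W = 663 + 414.22 = 1077.2 t/h.

1077 t/h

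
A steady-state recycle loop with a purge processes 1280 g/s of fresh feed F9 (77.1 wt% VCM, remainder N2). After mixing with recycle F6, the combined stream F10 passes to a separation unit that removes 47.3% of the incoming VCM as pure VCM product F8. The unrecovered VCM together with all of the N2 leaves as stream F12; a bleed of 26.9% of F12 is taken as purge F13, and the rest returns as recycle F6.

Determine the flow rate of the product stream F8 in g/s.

VCM in F10: m_A = 1280×0.771 + (1−0.269)·(1−0.473)·m_A, so m_A = 986.88/0.6148 = 1605.3 g/s.
Product F8 = 0.473×1605.3 = 759.31 g/s.

759.3 g/s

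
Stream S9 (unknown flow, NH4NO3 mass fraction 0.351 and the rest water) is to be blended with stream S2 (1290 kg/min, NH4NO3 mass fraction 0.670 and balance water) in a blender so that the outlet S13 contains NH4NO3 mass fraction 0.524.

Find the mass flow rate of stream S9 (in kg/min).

Let S9 be the unknown flow. Total out = 1290 + S9.
NH4NO3 balance: 864.3 + 0.351·S9 = 0.524·(1290 + S9)
(0.351 − 0.524)·S9 = 0.524×1290 − 864.3 = -188.34
S9 = -188.34 / -0.173 = 1088.7 kg/min

1089 kg/min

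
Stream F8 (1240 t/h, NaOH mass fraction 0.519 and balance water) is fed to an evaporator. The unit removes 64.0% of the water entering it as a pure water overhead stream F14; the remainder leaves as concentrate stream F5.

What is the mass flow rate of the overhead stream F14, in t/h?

water entering = 1240×0.481 = 596.44 t/h; overhead removed = 0.640×596.44 = 381.72 t/h.

381.7 t/h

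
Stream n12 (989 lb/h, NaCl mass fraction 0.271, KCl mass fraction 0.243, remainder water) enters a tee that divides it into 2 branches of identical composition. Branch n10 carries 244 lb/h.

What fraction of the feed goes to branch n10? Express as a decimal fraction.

Fraction to n10 = 244/989 = 0.2467.

0.247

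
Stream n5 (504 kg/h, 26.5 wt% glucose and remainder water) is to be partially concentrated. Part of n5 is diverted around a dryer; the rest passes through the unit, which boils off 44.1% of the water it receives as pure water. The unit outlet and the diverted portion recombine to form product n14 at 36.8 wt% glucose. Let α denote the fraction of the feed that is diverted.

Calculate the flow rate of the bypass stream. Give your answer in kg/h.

68.79 kg/h

All 504×0.265 = 133.56 kg/h of glucose reaches n14, so n14 = 133.56/0.368 = 362.93 kg/h and vapour = 141.07 kg/h.
The evaporator receives (1−α)·504 of feed at 0.735 water and removes 0.441 of that water:
0.441×0.735×(1−α)×504 = 141.07
(1−α) = 141.07/163.36 = 0.8635;  α = 0.1365.
Bypass flow = 0.1365×504 = 68.795 kg/h.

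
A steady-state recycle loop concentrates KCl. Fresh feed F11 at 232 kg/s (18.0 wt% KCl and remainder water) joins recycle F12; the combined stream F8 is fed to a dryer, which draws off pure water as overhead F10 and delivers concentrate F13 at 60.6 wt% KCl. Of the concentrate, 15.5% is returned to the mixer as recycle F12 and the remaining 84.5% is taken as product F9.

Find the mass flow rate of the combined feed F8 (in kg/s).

244.6 kg/s

Overall KCl balance (none leaves overhead): KCl in fresh feed = KCl in product, i.e. 232×0.180 = (1−0.155)·F13·0.606.
F13 = 41.76/(0.606×0.845) = 81.551 kg/s.
Recycle F12 = 0.155×81.551 = 12.64 kg/s.
Combined feed F8 = 232 + 12.64 = 244.64 kg/s.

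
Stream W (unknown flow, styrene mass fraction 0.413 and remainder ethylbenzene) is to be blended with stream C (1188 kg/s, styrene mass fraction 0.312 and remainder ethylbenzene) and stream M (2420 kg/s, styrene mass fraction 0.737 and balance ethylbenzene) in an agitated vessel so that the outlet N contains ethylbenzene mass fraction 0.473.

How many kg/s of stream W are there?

2217 kg/s

Let W be the unknown flow. Total out = 3608 + W.
ethylbenzene balance: 1453.8 + 0.587·W = 0.473·(3608 + W)
(0.587 − 0.473)·W = 0.473×3608 − 1453.8 = 252.78
W = 252.78 / 0.114 = 2217.4 kg/s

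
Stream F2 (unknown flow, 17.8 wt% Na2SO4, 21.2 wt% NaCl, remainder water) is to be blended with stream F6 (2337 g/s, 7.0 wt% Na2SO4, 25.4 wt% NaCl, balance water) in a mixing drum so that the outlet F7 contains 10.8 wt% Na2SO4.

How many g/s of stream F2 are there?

1269 g/s

Let F2 be the unknown flow. Total out = 2337 + F2.
Na2SO4 balance: 163.59 + 0.178·F2 = 0.108·(2337 + F2)
(0.178 − 0.108)·F2 = 0.108×2337 − 163.59 = 88.806
F2 = 88.806 / 0.070 = 1268.7 g/s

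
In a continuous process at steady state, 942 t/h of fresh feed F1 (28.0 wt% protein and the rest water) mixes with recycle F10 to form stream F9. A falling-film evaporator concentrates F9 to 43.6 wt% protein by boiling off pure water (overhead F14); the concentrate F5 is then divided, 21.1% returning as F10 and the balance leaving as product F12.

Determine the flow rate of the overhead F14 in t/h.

Overall protein balance (none leaves overhead): protein in fresh feed = protein in product, i.e. 942×0.280 = (1−0.211)·F5·0.436.
F5 = 263.76/(0.436×0.789) = 766.74 t/h.
Recycle F10 = 0.211×766.74 = 161.78 t/h.
Combined feed F9 = 942 + 161.78 = 1103.8 t/h.
Overhead F14 = F9 − F5 = 1103.8 − 766.74 = 337.05 t/h.

337 t/h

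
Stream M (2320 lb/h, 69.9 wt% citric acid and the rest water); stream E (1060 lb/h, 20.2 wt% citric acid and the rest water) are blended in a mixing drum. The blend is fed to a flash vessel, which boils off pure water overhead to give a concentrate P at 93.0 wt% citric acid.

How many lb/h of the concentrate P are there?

citric acid entering = 2320×0.699 + 1060×0.202 = 1835.8 lb/h.
All citric acid reports to P, so P = 1835.8/0.930 = 1974 lb/h.

1974 lb/h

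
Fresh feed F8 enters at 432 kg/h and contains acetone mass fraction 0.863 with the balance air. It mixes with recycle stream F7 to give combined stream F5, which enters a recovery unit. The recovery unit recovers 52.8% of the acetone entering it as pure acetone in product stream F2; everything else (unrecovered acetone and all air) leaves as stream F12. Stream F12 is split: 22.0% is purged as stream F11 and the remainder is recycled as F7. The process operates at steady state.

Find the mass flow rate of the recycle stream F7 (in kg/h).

air enters only via F8 and leaves only via the purge: 432×0.137 = 0.220×(air in F12), and the recovery unit passes all air, so air in F5 = air in F12 = 269.02 kg/h.
acetone in F5: m_A = 432×0.863 + (1−0.220)·(1−0.528)·m_A, so m_A = 372.82/0.6318 = 590.05 kg/h.
F12 = (1−0.528)×590.05 + 269.02 = 547.52 kg/h.
Recycle F7 = (1−0.220)×547.52 = 427.07 kg/h.

427.1 kg/h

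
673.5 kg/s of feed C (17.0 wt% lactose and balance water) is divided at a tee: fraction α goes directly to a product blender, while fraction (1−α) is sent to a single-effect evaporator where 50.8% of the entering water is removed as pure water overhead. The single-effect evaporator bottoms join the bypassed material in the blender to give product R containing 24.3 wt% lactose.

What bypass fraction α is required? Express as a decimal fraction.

All 673.5×0.170 = 114.5 kg/s of lactose reaches R, so R = 114.5/0.243 = 471.17 kg/s and vapour = 202.33 kg/s.
The evaporator receives (1−α)·673.5 of feed at 0.830 water and removes 0.508 of that water:
0.508×0.830×(1−α)×673.5 = 202.33
(1−α) = 202.33/283.97 = 0.7125;  α = 0.2875.

0.288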